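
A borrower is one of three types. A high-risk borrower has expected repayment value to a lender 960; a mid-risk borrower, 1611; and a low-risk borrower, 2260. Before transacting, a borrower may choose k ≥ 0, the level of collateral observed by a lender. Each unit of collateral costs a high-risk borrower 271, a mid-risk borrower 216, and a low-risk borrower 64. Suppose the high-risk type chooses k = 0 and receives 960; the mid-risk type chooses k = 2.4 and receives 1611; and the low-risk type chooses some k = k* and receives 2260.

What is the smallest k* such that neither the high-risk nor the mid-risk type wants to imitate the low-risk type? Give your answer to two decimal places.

5.40

High-risk type (on-path payoff 960) won't mimic when 960 ≥ 2260 − 271·k*, i.e. k* ≥ 4.80.
Mid-risk type (on-path payoff 1611 − 216×2.4 = 1092.6) won't mimic when 1092.6 ≥ 2260 − 216·k*, i.e. k* ≥ 5.40.
Both must hold, so k* = max(4.80, 5.40) = 5.40. The mid-risk type's constraint binds.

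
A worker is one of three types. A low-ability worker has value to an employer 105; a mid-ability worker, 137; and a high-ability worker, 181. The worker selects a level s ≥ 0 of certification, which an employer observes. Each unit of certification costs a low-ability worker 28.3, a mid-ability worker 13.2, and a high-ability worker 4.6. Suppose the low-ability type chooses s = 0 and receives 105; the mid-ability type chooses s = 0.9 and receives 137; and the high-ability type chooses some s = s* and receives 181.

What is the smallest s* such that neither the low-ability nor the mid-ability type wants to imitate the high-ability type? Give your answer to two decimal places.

Mid-ability type (on-path payoff 137 − 13.2×0.9 = 125.12) won't mimic when 125.12 ≥ 181 − 13.2·s*, i.e. s* ≥ 4.23.
Low-ability type (on-path payoff 105) won't mimic when 105 ≥ 181 − 28.3·s*, i.e. s* ≥ 2.69.
Both must hold, so s* = max(2.69, 4.23) = 4.23. The mid-ability type's constraint binds.

4.23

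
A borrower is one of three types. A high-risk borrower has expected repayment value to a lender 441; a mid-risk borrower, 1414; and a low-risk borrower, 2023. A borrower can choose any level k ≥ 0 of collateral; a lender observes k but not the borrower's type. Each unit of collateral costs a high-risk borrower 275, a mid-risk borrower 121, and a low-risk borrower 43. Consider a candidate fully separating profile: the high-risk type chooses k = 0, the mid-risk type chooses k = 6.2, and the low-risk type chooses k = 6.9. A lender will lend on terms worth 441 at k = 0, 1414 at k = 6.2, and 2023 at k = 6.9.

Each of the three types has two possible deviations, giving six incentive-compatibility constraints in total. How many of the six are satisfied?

5

Low-risk (own payoff 2023 − 43×6.9 = 1726.3): to k=0 gives 441 → no gain ✓; to k=6.2 gives 1414 − 43×6.2 = 1147.4 → no gain ✓.
Mid-risk (own payoff 1414 − 121×6.2 = 663.8): to k=0 gives 441 → no gain ✓; to k=6.9 gives 2023 − 121×6.9 = 1188.1 → profitable ✗.
High-risk (own payoff 441): to k=6.2 gives 1414 − 275×6.2 = -291 → no gain ✓; to k=6.9 gives 2023 − 275×6.9 = 125.5 → no gain ✓.
5 of the 6 constraints hold; not an equilibrium.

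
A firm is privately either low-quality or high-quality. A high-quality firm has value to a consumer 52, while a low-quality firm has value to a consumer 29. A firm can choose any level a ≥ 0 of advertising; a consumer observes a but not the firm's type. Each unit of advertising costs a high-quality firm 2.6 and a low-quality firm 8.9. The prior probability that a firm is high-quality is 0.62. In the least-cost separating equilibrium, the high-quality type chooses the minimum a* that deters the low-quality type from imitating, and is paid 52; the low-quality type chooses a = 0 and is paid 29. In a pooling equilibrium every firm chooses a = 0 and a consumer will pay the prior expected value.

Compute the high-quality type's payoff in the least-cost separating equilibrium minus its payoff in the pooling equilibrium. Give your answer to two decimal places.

2.02

Least-cost separating signal: a* solves 29 = 52 − 8.9·a*, so a* = (52 − 29)/8.9 ≈ 2.5843.
High-quality type's separating payoff: 52 − 2.6 × a* = 52 − 2.6 × (52 − 29)/8.9 = 52 − 59.8/8.9 ≈ 45.2809.
Pooling payoff: 0.62 × 52 + 0.38 × 29 = 43.26.
Difference: 45.2809 − 43.26 = 2.0209, i.e. 2.02 to two decimal places.
The high-quality type prefers to separate.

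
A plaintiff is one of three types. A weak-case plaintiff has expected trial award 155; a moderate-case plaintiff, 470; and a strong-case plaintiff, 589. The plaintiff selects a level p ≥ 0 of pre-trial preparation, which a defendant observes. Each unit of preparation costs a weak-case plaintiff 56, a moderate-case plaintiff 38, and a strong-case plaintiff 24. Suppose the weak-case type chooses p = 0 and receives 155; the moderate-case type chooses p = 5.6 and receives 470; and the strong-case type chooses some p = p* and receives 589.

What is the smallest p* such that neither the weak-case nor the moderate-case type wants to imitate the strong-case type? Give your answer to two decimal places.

8.73

Weak-case type (on-path payoff 155) won't mimic when 155 ≥ 589 − 56·p*, i.e. p* ≥ 7.75.
Moderate-case type (on-path payoff 470 − 38×5.6 = 257.2) won't mimic when 257.2 ≥ 589 − 38·p*, i.e. p* ≥ 8.73.
Both must hold, so p* = max(7.75, 8.73) = 8.73. The moderate-case type's constraint binds.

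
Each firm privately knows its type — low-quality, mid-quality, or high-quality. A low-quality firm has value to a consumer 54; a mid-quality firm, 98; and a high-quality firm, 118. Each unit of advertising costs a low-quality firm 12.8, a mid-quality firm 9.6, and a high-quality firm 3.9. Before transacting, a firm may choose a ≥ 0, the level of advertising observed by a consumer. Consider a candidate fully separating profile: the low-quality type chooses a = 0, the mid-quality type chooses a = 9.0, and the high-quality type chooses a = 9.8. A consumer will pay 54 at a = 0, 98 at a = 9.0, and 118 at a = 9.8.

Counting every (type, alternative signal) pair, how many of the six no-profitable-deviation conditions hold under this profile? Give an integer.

Mid-quality (own payoff 98 − 9.6×9.0 = 11.6): to a=0 gives 54 → profitable ✗; to a=9.8 gives 118 − 9.6×9.8 = 23.92 → profitable ✗.
High-quality (own payoff 118 − 3.9×9.8 = 79.78): to a=0 gives 54 → no gain ✓; to a=9.0 gives 98 − 3.9×9.0 = 62.9 → no gain ✓.
Low-quality (own payoff 54): to a=9.0 gives 98 − 12.8×9.0 = -17.2 → no gain ✓; to a=9.8 gives 118 − 12.8×9.8 = -7.44 → no gain ✓.
4 of the 6 constraints hold; not an equilibrium.

4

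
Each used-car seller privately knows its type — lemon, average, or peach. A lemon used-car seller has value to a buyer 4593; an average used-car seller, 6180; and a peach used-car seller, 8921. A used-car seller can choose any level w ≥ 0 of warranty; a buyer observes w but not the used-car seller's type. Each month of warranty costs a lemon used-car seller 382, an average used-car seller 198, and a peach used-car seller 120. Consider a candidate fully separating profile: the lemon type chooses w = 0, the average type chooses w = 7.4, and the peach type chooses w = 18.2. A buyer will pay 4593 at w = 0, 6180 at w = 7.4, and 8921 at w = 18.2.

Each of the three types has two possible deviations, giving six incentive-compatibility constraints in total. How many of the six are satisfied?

5

Peach (own payoff 8921 − 120×18.2 = 6737): to w=0 gives 4593 → no gain ✓; to w=7.4 gives 6180 − 120×7.4 = 5292 → no gain ✓.
Average (own payoff 6180 − 198×7.4 = 4714.8): to w=0 gives 4593 → no gain ✓; to w=18.2 gives 8921 − 198×18.2 = 5317.4 → profitable ✗.
Lemon (own payoff 4593): to w=7.4 gives 6180 − 382×7.4 = 3353.2 → no gain ✓; to w=18.2 gives 8921 − 382×18.2 = 1968.6 → no gain ✓.
5 of the 6 constraints hold; not an equilibrium.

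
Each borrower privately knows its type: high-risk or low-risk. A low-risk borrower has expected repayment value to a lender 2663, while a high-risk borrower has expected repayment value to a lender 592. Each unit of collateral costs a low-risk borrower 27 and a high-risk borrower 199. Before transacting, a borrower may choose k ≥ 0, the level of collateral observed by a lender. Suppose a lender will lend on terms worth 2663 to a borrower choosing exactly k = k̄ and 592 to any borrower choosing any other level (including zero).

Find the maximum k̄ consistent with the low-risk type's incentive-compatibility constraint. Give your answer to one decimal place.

Choosing k̄ yields the low-risk type 2663 − 27·k̄; choosing zero yields 592.
The low-risk type is indifferent at 2663 − 27·k̄ = 592, i.e. k̄ = (2663 − 592) / 27 ≈ 76.7.
For any k̄ above 76.7 the low-risk type would rather pool at zero, so separation collapses.

76.7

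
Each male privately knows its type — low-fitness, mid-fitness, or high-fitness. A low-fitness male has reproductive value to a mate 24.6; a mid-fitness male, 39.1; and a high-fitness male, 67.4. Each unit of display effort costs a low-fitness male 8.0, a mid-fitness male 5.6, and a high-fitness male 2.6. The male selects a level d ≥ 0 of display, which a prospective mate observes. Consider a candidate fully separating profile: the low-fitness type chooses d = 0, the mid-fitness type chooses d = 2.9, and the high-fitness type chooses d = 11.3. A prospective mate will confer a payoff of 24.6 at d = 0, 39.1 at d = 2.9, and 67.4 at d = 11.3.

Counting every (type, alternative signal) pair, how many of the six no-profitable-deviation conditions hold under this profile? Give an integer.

Low-fitness (own payoff 24.6): to d=2.9 gives 39.1 − 8.0×2.9 = 15.9 → no gain ✓; to d=11.3 gives 67.4 − 8.0×11.3 = -23 → no gain ✓.
High-fitness (own payoff 67.4 − 2.6×11.3 = 38.02): to d=0 gives 24.6 → no gain ✓; to d=2.9 gives 39.1 − 2.6×2.9 = 31.56 → no gain ✓.
Mid-fitness (own payoff 39.1 − 5.6×2.9 = 22.86): to d=0 gives 24.6 → profitable ✗; to d=11.3 gives 67.4 − 5.6×11.3 = 4.12 → no gain ✓.
5 of the 6 constraints hold; not an equilibrium.

5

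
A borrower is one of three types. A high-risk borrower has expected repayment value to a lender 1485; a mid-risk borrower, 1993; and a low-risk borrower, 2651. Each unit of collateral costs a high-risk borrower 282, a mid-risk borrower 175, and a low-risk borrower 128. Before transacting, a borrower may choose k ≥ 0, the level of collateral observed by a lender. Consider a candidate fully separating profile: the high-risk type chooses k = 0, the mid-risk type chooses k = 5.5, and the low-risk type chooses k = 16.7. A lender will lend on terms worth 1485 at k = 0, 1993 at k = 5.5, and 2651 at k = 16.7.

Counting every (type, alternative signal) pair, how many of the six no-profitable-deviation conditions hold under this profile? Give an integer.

3

High-risk (own payoff 1485): to k=5.5 gives 1993 − 282×5.5 = 442 → no gain ✓; to k=16.7 gives 2651 − 282×16.7 = -2058.4 → no gain ✓.
Low-risk (own payoff 2651 − 128×16.7 = 513.4): to k=0 gives 1485 → profitable ✗; to k=5.5 gives 1993 − 128×5.5 = 1289 → profitable ✗.
Mid-risk (own payoff 1993 − 175×5.5 = 1030.5): to k=0 gives 1485 → profitable ✗; to k=16.7 gives 2651 − 175×16.7 = -271.5 → no gain ✓.
3 of the 6 constraints hold; not an equilibrium.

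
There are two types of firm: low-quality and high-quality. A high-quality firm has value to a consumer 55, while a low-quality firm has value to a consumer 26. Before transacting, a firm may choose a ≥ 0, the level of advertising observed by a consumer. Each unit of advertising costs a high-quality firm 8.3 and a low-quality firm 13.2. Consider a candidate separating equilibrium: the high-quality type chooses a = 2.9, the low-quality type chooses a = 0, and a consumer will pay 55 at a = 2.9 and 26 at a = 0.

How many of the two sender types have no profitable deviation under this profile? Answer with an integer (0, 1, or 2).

2

High-quality type: signal → 55 − 8.3 × 2.9 = 30.93; deviate to 0 → 26. IC holds (30.93 ≥ 26).
Low-quality type: stay at 0 → 26; mimic → 55 − 13.2 × 2.9 = 16.72. IC holds (26 ≥ 16.72).
2 of 2 constraints hold, so this is a separating equilibrium.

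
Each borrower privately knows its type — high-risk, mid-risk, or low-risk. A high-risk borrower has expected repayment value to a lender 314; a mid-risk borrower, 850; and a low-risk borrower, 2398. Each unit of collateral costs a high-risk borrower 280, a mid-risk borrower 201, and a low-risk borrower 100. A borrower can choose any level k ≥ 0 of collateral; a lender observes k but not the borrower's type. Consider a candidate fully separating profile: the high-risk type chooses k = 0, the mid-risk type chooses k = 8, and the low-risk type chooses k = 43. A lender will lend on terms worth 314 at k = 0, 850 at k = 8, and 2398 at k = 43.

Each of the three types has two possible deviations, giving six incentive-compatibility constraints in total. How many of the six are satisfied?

High-risk (own payoff 314): to k=8 gives 850 − 280×8 = -1390 → no gain ✓; to k=43 gives 2398 − 280×43 = -9642 → no gain ✓.
Low-risk (own payoff 2398 − 100×43 = -1902): to k=0 gives 314 → profitable ✗; to k=8 gives 850 − 100×8 = 50 → profitable ✗.
Mid-risk (own payoff 850 − 201×8 = -758): to k=0 gives 314 → profitable ✗; to k=43 gives 2398 − 201×43 = -6245 → no gain ✓.
3 of the 6 constraints hold; not an equilibrium.

3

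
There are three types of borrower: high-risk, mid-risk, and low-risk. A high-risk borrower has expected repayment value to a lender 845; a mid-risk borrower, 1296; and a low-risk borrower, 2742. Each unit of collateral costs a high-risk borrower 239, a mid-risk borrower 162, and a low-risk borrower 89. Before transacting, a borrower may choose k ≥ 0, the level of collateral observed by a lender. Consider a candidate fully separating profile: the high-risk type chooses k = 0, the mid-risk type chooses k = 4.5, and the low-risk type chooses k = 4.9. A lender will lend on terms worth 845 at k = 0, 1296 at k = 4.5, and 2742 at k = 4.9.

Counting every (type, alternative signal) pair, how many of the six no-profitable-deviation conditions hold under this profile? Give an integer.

Low-risk (own payoff 2742 − 89×4.9 = 2305.9): to k=0 gives 845 → no gain ✓; to k=4.5 gives 1296 − 89×4.5 = 895.5 → no gain ✓.
Mid-risk (own payoff 1296 − 162×4.5 = 567): to k=0 gives 845 → profitable ✗; to k=4.9 gives 2742 − 162×4.9 = 1948.2 → profitable ✗.
High-risk (own payoff 845): to k=4.5 gives 1296 − 239×4.5 = 220.5 → no gain ✓; to k=4.9 gives 2742 − 239×4.9 = 1570.9 → profitable ✗.
3 of the 6 constraints hold; not an equilibrium.

3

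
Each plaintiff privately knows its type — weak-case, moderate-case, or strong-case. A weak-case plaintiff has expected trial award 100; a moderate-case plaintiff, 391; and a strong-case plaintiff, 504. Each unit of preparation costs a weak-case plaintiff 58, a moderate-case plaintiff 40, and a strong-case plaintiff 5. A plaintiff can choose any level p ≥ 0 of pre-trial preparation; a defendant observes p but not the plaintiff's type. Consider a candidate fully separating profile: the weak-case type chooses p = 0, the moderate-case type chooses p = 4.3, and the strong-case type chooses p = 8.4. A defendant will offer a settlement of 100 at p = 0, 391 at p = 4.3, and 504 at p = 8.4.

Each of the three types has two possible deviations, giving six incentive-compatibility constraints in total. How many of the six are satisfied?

5

Weak-case (own payoff 100): to p=4.3 gives 391 − 58×4.3 = 141.6 → profitable ✗; to p=8.4 gives 504 − 58×8.4 = 16.8 → no gain ✓.
Strong-case (own payoff 504 − 5×8.4 = 462): to p=0 gives 100 → no gain ✓; to p=4.3 gives 391 − 5×4.3 = 369.5 → no gain ✓.
Moderate-case (own payoff 391 − 40×4.3 = 219): to p=0 gives 100 → no gain ✓; to p=8.4 gives 504 − 40×8.4 = 168 → no gain ✓.
5 of the 6 constraints hold; not an equilibrium.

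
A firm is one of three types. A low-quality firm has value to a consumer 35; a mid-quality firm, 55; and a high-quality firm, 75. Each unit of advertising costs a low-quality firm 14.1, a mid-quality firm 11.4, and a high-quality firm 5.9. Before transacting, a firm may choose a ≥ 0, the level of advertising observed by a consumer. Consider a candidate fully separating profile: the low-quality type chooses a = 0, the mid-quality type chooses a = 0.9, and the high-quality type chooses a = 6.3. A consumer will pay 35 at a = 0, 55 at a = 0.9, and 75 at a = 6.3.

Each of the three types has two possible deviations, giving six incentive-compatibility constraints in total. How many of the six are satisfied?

High-quality (own payoff 75 − 5.9×6.3 = 37.83): to a=0 gives 35 → no gain ✓; to a=0.9 gives 55 − 5.9×0.9 = 49.69 → profitable ✗.
Mid-quality (own payoff 55 − 11.4×0.9 = 44.74): to a=0 gives 35 → no gain ✓; to a=6.3 gives 75 − 11.4×6.3 = 3.18 → no gain ✓.
Low-quality (own payoff 35): to a=0.9 gives 55 − 14.1×0.9 = 42.31 → profitable ✗; to a=6.3 gives 75 − 14.1×6.3 = -13.83 → no gain ✓.
4 of the 6 constraints hold; not an equilibrium.

4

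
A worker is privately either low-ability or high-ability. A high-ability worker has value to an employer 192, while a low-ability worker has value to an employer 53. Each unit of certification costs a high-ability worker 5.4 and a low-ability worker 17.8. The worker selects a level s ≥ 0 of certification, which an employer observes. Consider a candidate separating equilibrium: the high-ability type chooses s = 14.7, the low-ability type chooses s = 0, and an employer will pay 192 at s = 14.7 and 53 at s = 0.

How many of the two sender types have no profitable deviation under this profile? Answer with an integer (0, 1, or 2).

Low-ability type: stay at 0 → 53; mimic → 192 − 17.8 × 14.7 = -69.66. IC holds (53 ≥ -69.66).
High-ability type: signal → 192 − 5.4 × 14.7 = 112.62; deviate to 0 → 53. IC holds (112.62 ≥ 53).
2 of 2 constraints hold, so this is a separating equilibrium.

2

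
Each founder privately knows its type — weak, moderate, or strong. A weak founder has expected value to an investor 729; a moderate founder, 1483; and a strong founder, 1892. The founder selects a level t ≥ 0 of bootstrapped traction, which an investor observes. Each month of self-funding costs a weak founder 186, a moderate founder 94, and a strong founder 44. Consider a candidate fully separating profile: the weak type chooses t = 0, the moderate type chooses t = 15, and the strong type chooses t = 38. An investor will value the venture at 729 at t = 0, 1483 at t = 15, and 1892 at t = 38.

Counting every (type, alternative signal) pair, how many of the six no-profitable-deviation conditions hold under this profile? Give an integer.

Strong (own payoff 1892 − 44×38 = 220): to t=0 gives 729 → profitable ✗; to t=15 gives 1483 − 44×15 = 823 → profitable ✗.
Weak (own payoff 729): to t=15 gives 1483 − 186×15 = -1307 → no gain ✓; to t=38 gives 1892 − 186×38 = -5176 → no gain ✓.
Moderate (own payoff 1483 − 94×15 = 73): to t=0 gives 729 → profitable ✗; to t=38 gives 1892 − 94×38 = -1680 → no gain ✓.
3 of the 6 constraints hold; not an equilibrium.

3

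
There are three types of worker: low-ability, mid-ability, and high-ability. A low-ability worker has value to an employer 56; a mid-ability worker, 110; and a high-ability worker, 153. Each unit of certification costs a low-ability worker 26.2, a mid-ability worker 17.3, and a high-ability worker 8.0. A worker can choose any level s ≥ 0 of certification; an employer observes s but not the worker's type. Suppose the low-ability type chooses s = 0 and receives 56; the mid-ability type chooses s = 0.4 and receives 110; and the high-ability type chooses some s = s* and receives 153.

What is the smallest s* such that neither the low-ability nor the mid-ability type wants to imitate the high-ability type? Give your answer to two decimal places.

3.70

Low-ability type (on-path payoff 56) won't mimic when 56 ≥ 153 − 26.2·s*, i.e. s* ≥ 3.70.
Mid-ability type (on-path payoff 110 − 17.3×0.4 = 103.08) won't mimic when 103.08 ≥ 153 − 17.3·s*, i.e. s* ≥ 2.89.
Both must hold, so s* = max(3.70, 2.89) = 3.70. The low-ability type's constraint binds.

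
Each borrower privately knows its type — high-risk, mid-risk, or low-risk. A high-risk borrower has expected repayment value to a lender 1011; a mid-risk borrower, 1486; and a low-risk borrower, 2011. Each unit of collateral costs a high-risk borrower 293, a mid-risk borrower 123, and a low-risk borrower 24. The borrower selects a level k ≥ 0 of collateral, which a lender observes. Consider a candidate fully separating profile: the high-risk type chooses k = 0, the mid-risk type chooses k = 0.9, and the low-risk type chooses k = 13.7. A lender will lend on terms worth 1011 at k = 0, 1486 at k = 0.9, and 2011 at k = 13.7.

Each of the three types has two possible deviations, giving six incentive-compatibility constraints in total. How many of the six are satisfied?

5

Mid-risk (own payoff 1486 − 123×0.9 = 1375.3): to k=0 gives 1011 → no gain ✓; to k=13.7 gives 2011 − 123×13.7 = 325.9 → no gain ✓.
High-risk (own payoff 1011): to k=0.9 gives 1486 − 293×0.9 = 1222.3 → profitable ✗; to k=13.7 gives 2011 − 293×13.7 = -2003.1 → no gain ✓.
Low-risk (own payoff 2011 − 24×13.7 = 1682.2): to k=0 gives 1011 → no gain ✓; to k=0.9 gives 1486 − 24×0.9 = 1464.4 → no gain ✓.
5 of the 6 constraints hold; not an equilibrium.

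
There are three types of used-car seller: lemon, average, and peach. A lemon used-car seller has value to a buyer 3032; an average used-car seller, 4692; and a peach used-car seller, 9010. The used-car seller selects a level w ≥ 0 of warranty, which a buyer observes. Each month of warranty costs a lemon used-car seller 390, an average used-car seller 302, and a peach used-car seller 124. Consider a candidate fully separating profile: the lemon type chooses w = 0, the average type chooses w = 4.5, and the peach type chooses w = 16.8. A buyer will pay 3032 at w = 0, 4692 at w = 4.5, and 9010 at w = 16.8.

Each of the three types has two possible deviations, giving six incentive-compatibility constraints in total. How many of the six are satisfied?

5

Peach (own payoff 9010 − 124×16.8 = 6926.8): to w=0 gives 3032 → no gain ✓; to w=4.5 gives 4692 − 124×4.5 = 4134 → no gain ✓.
Average (own payoff 4692 − 302×4.5 = 3333): to w=0 gives 3032 → no gain ✓; to w=16.8 gives 9010 − 302×16.8 = 3936.4 → profitable ✗.
Lemon (own payoff 3032): to w=4.5 gives 4692 − 390×4.5 = 2937 → no gain ✓; to w=16.8 gives 9010 − 390×16.8 = 2458 → no gain ✓.
5 of the 6 constraints hold; not an equilibrium.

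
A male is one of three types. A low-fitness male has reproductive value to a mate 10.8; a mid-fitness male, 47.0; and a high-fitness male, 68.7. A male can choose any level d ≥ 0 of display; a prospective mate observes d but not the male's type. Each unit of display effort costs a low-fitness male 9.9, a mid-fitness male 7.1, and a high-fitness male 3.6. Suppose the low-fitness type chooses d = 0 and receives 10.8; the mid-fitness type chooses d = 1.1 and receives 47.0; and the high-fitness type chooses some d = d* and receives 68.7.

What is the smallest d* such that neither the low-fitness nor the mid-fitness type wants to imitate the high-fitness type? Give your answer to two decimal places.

Low-fitness type (on-path payoff 10.8) won't mimic when 10.8 ≥ 68.7 − 9.9·d*, i.e. d* ≥ 5.85.
Mid-fitness type (on-path payoff 47.0 − 7.1×1.1 = 39.19) won't mimic when 39.19 ≥ 68.7 − 7.1·d*, i.e. d* ≥ 4.16.
Both must hold, so d* = max(5.85, 4.16) = 5.85. The low-fitness type's constraint binds.

5.85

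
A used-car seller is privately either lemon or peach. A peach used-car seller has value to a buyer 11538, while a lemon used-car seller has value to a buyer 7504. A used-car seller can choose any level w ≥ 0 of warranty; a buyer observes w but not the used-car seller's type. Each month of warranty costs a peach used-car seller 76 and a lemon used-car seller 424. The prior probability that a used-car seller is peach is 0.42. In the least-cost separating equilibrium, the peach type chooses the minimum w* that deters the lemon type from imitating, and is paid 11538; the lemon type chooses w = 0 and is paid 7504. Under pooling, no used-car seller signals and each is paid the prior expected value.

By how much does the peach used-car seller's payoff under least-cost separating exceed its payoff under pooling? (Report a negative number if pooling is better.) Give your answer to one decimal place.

Least-cost separating signal: w* solves 7504 = 11538 − 424·w*, so w* = (11538 − 7504)/424 ≈ 9.5142.
Peach type's separating payoff: 11538 − 76 × w* = 11538 − 76 × (11538 − 7504)/424 = 11538 − 306584/424 ≈ 10814.925.
Pooling payoff: 0.42 × 11538 + 0.58 × 7504 = 9198.28.
Difference: 10814.925 − 9198.28 = 1616.645, i.e. 1616.6 to one decimal place.
The peach type prefers to separate.

1616.6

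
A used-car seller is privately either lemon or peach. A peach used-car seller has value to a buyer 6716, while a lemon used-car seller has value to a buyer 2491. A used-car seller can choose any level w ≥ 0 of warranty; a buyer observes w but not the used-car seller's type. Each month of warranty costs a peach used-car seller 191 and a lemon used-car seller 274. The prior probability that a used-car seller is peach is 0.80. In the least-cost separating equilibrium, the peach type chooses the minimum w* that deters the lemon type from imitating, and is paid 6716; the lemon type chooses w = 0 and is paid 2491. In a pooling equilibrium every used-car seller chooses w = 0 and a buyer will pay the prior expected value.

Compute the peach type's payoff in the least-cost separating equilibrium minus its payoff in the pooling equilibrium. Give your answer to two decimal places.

Least-cost separating signal: w* solves 2491 = 6716 − 274·w*, so w* = (6716 − 2491)/274 ≈ 15.4197.
Peach type's separating payoff: 6716 − 191 × w* = 6716 − 191 × (6716 − 2491)/274 = 6716 − 806975/274 ≈ 3770.8358.
Pooling payoff: 0.80 × 6716 + 0.20 × 2491 = 5871.
Difference: 3770.8358 − 5871 = -2100.1642, i.e. -2100.16 to two decimal places.
The peach type would prefer the pooling outcome.

-2100.16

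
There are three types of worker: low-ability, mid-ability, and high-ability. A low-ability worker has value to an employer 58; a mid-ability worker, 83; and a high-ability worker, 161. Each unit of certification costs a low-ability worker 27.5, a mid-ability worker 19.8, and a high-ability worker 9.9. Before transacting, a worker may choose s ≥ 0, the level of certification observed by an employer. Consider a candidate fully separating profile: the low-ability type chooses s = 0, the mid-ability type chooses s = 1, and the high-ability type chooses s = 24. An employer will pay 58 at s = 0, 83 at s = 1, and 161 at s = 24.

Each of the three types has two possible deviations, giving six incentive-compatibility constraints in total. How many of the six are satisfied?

Mid-ability (own payoff 83 − 19.8×1 = 63.2): to s=0 gives 58 → no gain ✓; to s=24 gives 161 − 19.8×24 = -314.2 → no gain ✓.
High-ability (own payoff 161 − 9.9×24 = -76.6): to s=0 gives 58 → profitable ✗; to s=1 gives 83 − 9.9×1 = 73.1 → profitable ✗.
Low-ability (own payoff 58): to s=1 gives 83 − 27.5×1 = 55.5 → no gain ✓; to s=24 gives 161 − 27.5×24 = -499 → no gain ✓.
4 of the 6 constraints hold; not an equilibrium.

4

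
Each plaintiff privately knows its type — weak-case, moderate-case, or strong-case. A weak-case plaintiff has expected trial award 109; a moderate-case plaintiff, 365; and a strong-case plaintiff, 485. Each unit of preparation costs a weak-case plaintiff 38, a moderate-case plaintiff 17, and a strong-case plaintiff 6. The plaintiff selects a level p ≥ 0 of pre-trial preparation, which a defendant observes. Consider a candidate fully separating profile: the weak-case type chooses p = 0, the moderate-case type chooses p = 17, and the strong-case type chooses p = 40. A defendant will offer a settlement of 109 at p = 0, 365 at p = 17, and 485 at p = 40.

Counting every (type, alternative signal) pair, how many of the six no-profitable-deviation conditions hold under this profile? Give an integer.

4

Moderate-case (own payoff 365 − 17×17 = 76): to p=0 gives 109 → profitable ✗; to p=40 gives 485 − 17×40 = -195 → no gain ✓.
Strong-case (own payoff 485 − 6×40 = 245): to p=0 gives 109 → no gain ✓; to p=17 gives 365 − 6×17 = 263 → profitable ✗.
Weak-case (own payoff 109): to p=17 gives 365 − 38×17 = -281 → no gain ✓; to p=40 gives 485 − 38×40 = -1035 → no gain ✓.
4 of the 6 constraints hold; not an equilibrium.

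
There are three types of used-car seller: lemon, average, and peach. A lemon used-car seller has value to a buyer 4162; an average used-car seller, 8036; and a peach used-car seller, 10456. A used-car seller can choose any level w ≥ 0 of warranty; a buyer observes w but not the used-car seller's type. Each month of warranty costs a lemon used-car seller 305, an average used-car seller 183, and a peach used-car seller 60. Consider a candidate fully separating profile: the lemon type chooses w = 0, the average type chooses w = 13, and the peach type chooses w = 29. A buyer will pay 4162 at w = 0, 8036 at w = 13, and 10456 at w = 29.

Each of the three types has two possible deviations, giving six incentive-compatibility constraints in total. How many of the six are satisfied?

Lemon (own payoff 4162): to w=13 gives 8036 − 305×13 = 4071 → no gain ✓; to w=29 gives 10456 − 305×29 = 1611 → no gain ✓.
Average (own payoff 8036 − 183×13 = 5657): to w=0 gives 4162 → no gain ✓; to w=29 gives 10456 − 183×29 = 5149 → no gain ✓.
Peach (own payoff 10456 − 60×29 = 8716): to w=0 gives 4162 → no gain ✓; to w=13 gives 8036 − 60×13 = 7256 → no gain ✓.
6 of the 6 constraints hold; this profile is a separating equilibrium.

6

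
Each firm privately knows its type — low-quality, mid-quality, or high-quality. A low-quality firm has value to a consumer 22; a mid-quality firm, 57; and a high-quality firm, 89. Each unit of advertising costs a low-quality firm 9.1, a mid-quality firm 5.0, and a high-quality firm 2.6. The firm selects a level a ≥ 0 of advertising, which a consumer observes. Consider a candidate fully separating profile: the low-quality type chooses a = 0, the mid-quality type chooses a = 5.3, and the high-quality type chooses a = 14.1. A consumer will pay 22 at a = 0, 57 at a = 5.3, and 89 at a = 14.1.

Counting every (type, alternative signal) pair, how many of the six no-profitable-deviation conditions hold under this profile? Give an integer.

Low-quality (own payoff 22): to a=5.3 gives 57 − 9.1×5.3 = 8.77 → no gain ✓; to a=14.1 gives 89 − 9.1×14.1 = -39.31 → no gain ✓.
High-quality (own payoff 89 − 2.6×14.1 = 52.34): to a=0 gives 22 → no gain ✓; to a=5.3 gives 57 − 2.6×5.3 = 43.22 → no gain ✓.
Mid-quality (own payoff 57 − 5.0×5.3 = 30.5): to a=0 gives 22 → no gain ✓; to a=14.1 gives 89 − 5.0×14.1 = 18.5 → no gain ✓.
6 of the 6 constraints hold; this profile is a separating equilibrium.

6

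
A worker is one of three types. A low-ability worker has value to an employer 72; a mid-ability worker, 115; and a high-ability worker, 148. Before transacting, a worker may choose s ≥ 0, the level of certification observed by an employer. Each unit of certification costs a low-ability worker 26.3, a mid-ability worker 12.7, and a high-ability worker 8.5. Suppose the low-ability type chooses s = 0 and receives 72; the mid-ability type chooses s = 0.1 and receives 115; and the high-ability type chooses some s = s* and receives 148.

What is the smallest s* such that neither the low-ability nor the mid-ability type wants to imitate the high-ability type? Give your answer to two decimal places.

2.89

Low-ability type (on-path payoff 72) won't mimic when 72 ≥ 148 − 26.3·s*, i.e. s* ≥ 2.89.
Mid-ability type (on-path payoff 115 − 12.7×0.1 = 113.73) won't mimic when 113.73 ≥ 148 − 12.7·s*, i.e. s* ≥ 2.70.
Both must hold, so s* = max(2.89, 2.70) = 2.89. The low-ability type's constraint binds.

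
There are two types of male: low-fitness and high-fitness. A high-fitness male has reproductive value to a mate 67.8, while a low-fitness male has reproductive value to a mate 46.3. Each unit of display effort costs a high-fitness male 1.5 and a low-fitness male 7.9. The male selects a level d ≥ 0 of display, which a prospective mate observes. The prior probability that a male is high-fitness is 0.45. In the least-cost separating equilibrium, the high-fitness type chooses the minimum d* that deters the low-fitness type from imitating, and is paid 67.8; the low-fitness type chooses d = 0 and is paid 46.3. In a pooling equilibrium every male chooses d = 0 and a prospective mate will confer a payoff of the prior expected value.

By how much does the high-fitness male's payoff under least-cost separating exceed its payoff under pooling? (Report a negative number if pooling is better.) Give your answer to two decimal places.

7.74

Least-cost separating signal: d* solves 46.3 = 67.8 − 7.9·d*, so d* = (67.8 − 46.3)/7.9 ≈ 2.7215.
High-fitness type's separating payoff: 67.8 − 1.5 × d* = 67.8 − 1.5 × (67.8 − 46.3)/7.9 = 67.8 − 32.25/7.9 ≈ 63.7177.
Pooling payoff: 0.45 × 67.8 + 0.55 × 46.3 = 55.975.
Difference: 63.7177 − 55.975 = 7.7427, i.e. 7.74 to two decimal places.
The high-fitness type prefers to separate.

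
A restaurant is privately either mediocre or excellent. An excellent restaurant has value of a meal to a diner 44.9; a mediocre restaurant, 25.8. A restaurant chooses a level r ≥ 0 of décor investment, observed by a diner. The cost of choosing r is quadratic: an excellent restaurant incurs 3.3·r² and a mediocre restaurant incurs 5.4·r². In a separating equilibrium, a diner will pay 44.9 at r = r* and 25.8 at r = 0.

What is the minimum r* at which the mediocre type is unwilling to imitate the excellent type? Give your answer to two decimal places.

1.88

The mediocre type at r = 0 receives 25.8; imitating at r* yields 44.9 − 5.4·r*².
Indifference: 25.8 = 44.9 − 5.4·r*², so r*² = (44.9 − 25.8) / 5.4 ≈ 3.5370.
r* = √3.5370 ≈ 1.88.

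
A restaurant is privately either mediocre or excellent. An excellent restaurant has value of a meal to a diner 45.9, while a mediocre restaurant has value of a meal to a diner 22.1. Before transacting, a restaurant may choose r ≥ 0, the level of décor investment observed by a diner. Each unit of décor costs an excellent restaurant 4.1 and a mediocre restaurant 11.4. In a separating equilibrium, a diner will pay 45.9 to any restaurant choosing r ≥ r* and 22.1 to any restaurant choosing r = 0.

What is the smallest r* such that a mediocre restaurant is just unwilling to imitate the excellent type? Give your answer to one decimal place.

A mediocre restaurant choosing r = 0 receives 22.1.
Imitating at r* instead would pay 45.9 at cost 11.4·r*, netting 45.9 − 11.4·r*.
Indifference: 22.1 = 45.9 − 11.4·r*, so r* = (45.9 − 22.1) / 11.4 ≈ 2.1.
This is the mediocre type's binding incentive-compatibility constraint; any r ≥ 2.1 sustains separation on that side.

2.1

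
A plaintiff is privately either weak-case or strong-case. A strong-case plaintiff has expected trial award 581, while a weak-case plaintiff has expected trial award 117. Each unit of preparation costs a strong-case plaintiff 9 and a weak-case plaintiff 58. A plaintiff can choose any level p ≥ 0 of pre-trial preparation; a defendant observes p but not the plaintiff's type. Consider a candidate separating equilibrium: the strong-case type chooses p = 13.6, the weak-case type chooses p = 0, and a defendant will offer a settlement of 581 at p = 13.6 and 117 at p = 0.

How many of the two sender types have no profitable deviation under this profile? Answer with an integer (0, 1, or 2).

2

Weak-case type: stay at 0 → 117; mimic → 581 − 58 × 13.6 = -207.8. IC holds (117 ≥ -207.8).
Strong-case type: signal → 581 − 9 × 13.6 = 458.6; deviate to 0 → 117. IC holds (458.6 ≥ 117).
2 of 2 constraints hold, so this is a separating equilibrium.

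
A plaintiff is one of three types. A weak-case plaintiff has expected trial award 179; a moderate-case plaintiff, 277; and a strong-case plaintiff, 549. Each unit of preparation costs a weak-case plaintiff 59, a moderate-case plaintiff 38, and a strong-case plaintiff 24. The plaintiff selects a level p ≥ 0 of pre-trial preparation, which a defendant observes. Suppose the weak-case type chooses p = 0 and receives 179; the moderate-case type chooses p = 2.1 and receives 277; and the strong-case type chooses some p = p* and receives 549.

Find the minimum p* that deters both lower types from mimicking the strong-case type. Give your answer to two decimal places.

9.26

Moderate-case type (on-path payoff 277 − 38×2.1 = 197.2) won't mimic when 197.2 ≥ 549 − 38·p*, i.e. p* ≥ 9.26.
Weak-case type (on-path payoff 179) won't mimic when 179 ≥ 549 − 59·p*, i.e. p* ≥ 6.27.
Both must hold, so p* = max(6.27, 9.26) = 9.26. The moderate-case type's constraint binds.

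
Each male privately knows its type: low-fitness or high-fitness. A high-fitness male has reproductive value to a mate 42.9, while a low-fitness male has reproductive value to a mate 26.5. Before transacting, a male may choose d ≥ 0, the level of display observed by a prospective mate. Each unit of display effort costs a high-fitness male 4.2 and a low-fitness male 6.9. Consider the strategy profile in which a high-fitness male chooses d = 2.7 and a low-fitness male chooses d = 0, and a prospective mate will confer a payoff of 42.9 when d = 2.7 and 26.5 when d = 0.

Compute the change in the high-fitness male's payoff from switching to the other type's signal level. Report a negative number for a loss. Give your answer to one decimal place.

Playing d = 2.7 the high-fitness male receives 42.9 − 4.2 × 2.7 = 31.56.
Deviating to d = 0 yields 26.5 instead.
Gain from deviating: 26.5 − 31.56 = -5.06, i.e. -5.1 to one decimal place.
The gain is negative, so the high-fitness type's incentive-compatibility constraint is satisfied.

-5.1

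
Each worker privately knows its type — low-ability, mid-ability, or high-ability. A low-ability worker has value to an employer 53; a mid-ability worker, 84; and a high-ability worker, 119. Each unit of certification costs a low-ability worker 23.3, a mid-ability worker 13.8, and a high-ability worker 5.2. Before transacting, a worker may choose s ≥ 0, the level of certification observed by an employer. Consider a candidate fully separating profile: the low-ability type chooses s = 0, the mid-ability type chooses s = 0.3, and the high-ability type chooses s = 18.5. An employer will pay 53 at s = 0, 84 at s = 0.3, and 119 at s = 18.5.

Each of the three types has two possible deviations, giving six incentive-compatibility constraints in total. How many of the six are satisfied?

Low-ability (own payoff 53): to s=0.3 gives 84 − 23.3×0.3 = 77.01 → profitable ✗; to s=18.5 gives 119 − 23.3×18.5 = -312.05 → no gain ✓.
Mid-ability (own payoff 84 − 13.8×0.3 = 79.86): to s=0 gives 53 → no gain ✓; to s=18.5 gives 119 − 13.8×18.5 = -136.3 → no gain ✓.
High-ability (own payoff 119 − 5.2×18.5 = 22.8): to s=0 gives 53 → profitable ✗; to s=0.3 gives 84 − 5.2×0.3 = 82.44 → profitable ✗.
3 of the 6 constraints hold; not an equilibrium.

3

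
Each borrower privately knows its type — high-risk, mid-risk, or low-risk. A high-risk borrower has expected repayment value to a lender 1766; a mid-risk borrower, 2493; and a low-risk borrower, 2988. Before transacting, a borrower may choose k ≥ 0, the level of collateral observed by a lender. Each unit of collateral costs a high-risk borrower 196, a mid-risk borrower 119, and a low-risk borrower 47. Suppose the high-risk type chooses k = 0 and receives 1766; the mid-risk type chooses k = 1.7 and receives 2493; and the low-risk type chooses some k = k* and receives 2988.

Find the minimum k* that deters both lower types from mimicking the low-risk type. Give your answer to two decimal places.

6.23

High-risk type (on-path payoff 1766) won't mimic when 1766 ≥ 2988 − 196·k*, i.e. k* ≥ 6.23.
Mid-risk type (on-path payoff 2493 − 119×1.7 = 2290.7) won't mimic when 2290.7 ≥ 2988 − 119·k*, i.e. k* ≥ 5.86.
Both must hold, so k* = max(6.23, 5.86) = 6.23. The high-risk type's constraint binds.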